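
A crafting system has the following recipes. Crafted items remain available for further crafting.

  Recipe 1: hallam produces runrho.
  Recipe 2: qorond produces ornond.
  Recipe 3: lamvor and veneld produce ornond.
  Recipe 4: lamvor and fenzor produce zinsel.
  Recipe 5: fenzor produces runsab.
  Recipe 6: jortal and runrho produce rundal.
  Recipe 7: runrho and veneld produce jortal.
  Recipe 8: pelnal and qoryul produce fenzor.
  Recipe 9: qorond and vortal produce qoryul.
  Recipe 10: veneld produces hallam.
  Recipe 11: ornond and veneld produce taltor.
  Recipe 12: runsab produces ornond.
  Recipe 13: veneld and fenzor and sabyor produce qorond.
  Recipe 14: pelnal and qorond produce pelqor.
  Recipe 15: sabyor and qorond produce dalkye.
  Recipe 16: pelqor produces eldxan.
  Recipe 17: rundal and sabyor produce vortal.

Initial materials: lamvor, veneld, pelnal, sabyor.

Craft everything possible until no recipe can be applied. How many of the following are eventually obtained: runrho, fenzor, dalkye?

1

Using Recipe 10, veneld makes hallam.
hallam → runrho (Recipe 1).
runrho: reached.
fenzor would need pelnal and qoryul (Recipe 8), but qoryul is never obtained.
dalkye would need sabyor and qorond (Recipe 15), but qorond is never obtained.
Reached: runrho — 1 of the 3.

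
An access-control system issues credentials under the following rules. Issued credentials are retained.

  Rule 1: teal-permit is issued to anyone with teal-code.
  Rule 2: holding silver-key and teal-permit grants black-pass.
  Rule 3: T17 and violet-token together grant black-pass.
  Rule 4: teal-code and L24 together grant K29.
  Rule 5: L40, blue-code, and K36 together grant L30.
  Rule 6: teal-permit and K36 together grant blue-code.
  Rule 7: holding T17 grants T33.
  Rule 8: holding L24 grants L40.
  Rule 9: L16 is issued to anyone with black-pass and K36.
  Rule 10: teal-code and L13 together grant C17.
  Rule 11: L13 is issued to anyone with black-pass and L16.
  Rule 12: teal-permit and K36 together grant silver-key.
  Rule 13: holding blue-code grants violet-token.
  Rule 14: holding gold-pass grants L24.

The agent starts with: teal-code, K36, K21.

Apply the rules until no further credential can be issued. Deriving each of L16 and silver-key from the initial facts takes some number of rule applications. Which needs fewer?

silver-key

silver-key: Holding teal-code grants teal-permit (Rule 1). Holding teal-permit and K36 grants silver-key (Rule 12). [2 rule applications]
L16: Holding teal-code grants teal-permit (Rule 1). Holding teal-permit and K36 grants silver-key (Rule 12). Holding silver-key and teal-permit grants black-pass (Rule 2). Holding black-pass and K36 grants L16 (Rule 9). [4 rule applications]
silver-key needs fewer.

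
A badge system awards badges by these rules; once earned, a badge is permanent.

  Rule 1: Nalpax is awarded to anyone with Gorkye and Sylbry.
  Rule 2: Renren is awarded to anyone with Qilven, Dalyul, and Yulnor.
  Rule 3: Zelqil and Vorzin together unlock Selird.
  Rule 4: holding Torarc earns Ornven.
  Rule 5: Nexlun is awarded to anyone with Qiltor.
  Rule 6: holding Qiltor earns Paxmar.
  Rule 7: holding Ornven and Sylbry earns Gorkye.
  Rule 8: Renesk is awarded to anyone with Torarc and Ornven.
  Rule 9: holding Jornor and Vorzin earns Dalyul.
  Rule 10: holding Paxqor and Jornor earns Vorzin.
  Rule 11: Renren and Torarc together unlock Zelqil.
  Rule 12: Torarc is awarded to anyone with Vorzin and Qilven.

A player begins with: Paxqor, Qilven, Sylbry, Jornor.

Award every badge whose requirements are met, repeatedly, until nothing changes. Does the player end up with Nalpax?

With Paxqor and Jornor, Vorzin is earned (Rule 10).
With Vorzin and Qilven, Torarc is earned (Rule 12).
With Torarc, Ornven is earned (Rule 4).
With Ornven and Sylbry, Gorkye is earned (Rule 7).
With Gorkye and Sylbry, Nalpax is earned (Rule 1).

Yes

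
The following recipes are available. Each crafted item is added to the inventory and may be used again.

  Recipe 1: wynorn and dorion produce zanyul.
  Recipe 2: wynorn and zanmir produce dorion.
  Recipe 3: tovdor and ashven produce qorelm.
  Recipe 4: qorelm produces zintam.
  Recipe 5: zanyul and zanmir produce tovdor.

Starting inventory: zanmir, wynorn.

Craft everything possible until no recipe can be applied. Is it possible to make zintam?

zintam would need qorelm (Recipe 4), but qorelm is never obtained.

No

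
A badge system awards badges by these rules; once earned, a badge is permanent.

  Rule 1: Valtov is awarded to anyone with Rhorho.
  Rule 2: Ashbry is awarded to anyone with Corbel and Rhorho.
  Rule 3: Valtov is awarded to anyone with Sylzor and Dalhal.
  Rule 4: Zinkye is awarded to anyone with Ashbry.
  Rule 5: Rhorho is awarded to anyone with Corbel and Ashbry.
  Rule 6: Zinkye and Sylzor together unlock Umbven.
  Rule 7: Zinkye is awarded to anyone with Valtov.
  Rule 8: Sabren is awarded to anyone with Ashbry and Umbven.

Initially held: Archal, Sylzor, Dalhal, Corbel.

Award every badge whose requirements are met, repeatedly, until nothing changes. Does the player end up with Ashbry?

Ashbry would need Corbel and Rhorho (Rule 2), but Rhorho is never earned.

No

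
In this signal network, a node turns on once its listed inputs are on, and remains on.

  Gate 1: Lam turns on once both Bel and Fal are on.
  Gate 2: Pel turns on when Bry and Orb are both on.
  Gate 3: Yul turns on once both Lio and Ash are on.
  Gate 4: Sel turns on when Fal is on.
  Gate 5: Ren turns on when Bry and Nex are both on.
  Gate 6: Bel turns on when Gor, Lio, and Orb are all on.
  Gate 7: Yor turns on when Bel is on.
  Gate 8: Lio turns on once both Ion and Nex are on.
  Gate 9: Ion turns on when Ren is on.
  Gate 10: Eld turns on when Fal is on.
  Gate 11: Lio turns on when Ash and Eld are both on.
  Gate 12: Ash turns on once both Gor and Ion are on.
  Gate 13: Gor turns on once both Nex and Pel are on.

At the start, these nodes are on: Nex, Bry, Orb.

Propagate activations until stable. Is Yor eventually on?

Bry and Orb are on, so Pel turns on (Gate 2).
Gate 5: Bry and Nex on → Ren on.
Nex and Pel are on, so Gor turns on (Gate 13).
Ren is on, so Ion turns on (Gate 9).
Gate 8: Ion and Nex on → Lio on.
Gate 6: Gor, Lio, and Orb on → Bel on.
Gate 7: Bel on → Yor on.

Yes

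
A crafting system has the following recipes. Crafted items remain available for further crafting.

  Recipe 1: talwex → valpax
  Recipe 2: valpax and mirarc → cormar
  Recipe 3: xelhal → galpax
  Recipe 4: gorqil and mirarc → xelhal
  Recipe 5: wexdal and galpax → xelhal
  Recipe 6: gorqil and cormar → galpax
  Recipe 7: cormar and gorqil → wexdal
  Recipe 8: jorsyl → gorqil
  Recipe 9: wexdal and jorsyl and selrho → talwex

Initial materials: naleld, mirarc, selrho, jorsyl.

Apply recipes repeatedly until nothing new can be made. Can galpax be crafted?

Yes

Using Recipe 8, jorsyl makes gorqil.
Using Recipe 4, gorqil and mirarc make xelhal.
Using Recipe 3, xelhal makes galpax.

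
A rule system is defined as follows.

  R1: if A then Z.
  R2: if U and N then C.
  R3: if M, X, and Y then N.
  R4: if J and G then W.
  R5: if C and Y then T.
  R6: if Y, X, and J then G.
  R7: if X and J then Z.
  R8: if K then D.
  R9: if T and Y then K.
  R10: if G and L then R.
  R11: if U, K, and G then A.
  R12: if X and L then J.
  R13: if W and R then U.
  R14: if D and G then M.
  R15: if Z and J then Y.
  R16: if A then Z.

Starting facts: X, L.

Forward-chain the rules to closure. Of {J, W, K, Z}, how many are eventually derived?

3

From X and L, R12 gives J.
From X and J, R7 gives Z.
From Z and J, R15 gives Y.
Y, X, and J hold, so G follows (R6).
J and G hold, so W follows (R4).
J: reached.
W: reached.
K would need T and Y (R9), but T is never established.
Z: reached.
Reached: J, W, and Z — 3 of the 4.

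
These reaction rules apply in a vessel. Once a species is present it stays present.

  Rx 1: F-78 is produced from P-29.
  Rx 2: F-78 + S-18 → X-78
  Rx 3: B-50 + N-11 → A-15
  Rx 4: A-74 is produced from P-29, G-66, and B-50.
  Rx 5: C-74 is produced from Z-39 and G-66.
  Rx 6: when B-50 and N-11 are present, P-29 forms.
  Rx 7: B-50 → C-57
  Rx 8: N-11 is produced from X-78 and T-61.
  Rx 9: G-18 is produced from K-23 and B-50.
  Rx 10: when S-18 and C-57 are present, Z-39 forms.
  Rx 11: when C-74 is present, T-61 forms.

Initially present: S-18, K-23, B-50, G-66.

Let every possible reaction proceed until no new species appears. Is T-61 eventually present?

Yes

B-50 present → C-57 forms (Rx 7).
S-18 and C-57 present → Z-39 forms (Rx 10).
Z-39 and G-66 present → C-74 forms (Rx 5).
C-74 present → T-61 forms (Rx 11).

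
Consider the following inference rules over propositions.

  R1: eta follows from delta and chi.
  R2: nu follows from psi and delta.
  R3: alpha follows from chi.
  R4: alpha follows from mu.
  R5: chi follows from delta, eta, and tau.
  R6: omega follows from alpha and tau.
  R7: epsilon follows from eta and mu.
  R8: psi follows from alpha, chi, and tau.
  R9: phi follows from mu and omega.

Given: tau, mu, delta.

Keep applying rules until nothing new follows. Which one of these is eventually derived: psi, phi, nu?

From mu, R4 gives alpha.
From alpha and tau, R6 gives omega.
mu and omega hold, so phi follows (R9).
nu would need psi and delta (R2), but psi is never established. psi would need alpha, chi, and tau (R8), but chi is never established.

phi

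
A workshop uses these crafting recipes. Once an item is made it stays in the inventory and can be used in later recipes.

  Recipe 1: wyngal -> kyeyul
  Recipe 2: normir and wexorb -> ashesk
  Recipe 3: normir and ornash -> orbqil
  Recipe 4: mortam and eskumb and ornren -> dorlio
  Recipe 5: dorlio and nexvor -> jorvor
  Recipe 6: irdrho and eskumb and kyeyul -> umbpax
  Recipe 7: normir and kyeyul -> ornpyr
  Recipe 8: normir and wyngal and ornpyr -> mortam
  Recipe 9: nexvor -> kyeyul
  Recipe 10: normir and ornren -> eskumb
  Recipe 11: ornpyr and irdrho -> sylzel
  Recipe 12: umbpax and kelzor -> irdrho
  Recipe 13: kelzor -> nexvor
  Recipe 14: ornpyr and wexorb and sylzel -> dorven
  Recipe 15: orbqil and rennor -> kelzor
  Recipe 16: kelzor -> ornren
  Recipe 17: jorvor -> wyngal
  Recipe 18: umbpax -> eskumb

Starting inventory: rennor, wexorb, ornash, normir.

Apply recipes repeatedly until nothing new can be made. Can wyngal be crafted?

wyngal would need jorvor (Recipe 17), but jorvor is never obtained.

No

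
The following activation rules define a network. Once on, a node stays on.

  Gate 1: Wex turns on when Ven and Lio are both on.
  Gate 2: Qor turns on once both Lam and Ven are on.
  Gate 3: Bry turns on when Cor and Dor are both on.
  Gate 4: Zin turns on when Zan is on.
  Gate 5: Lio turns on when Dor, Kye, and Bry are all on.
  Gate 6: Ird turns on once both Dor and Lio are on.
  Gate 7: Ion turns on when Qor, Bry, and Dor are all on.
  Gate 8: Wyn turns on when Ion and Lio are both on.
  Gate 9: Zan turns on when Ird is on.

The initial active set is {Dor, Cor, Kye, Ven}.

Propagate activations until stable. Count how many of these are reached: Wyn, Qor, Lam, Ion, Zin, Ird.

Cor and Dor are on, so Bry turns on (Gate 3).
Gate 5: Dor, Kye, and Bry on → Lio on.
Gate 6: Dor and Lio on → Ird on.
Gate 9: Ird on → Zan on.
Zan is on, so Zin turns on (Gate 4).
Wyn would need Ion and Lio (Gate 8), but Ion never turns on.
Qor would need Lam and Ven (Gate 2), but Lam never turns on.
No rule produces Lam, and it is not given.
Ion would need Qor, Bry, and Dor (Gate 7), but Qor never turns on.
Zin: reached.
Ird: reached.
Reached: Zin and Ird — 2 of the 6.

2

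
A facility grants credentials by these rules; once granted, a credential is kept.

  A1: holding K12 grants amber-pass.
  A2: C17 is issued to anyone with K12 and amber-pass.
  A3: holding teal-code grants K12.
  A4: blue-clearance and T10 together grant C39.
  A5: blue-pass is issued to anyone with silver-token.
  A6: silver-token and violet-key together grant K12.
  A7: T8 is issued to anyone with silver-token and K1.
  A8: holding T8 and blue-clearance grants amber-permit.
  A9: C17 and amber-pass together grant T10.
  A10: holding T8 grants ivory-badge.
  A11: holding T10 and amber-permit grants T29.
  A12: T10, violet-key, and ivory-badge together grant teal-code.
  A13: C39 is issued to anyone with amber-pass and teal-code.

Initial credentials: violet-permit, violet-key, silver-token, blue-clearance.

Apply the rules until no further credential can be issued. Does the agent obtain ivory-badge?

No

ivory-badge would need T8 (A10), but T8 is never granted.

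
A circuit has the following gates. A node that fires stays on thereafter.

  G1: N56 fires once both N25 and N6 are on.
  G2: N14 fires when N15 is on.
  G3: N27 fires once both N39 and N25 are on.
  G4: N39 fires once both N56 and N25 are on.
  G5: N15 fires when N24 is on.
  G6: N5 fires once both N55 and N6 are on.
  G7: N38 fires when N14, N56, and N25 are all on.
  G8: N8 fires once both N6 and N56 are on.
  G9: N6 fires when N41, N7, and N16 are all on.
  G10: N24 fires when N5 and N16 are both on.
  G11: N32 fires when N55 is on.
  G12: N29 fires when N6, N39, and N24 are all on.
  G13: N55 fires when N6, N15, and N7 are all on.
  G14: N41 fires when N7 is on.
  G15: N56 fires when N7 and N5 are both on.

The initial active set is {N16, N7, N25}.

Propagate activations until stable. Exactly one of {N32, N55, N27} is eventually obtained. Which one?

N27

N7 is on, so N41 fires (G14).
N41, N7, and N16 are on, so N6 fires (G9).
N25 and N6 are on, so N56 fires (G1).
N56 and N25 are on, so N39 fires (G4).
G3: N39 and N25 on → N27 on.
N55 would need N6, N15, and N7 (G13), but N15 never turns on. N32 would need N55 (G11), but N55 never turns on.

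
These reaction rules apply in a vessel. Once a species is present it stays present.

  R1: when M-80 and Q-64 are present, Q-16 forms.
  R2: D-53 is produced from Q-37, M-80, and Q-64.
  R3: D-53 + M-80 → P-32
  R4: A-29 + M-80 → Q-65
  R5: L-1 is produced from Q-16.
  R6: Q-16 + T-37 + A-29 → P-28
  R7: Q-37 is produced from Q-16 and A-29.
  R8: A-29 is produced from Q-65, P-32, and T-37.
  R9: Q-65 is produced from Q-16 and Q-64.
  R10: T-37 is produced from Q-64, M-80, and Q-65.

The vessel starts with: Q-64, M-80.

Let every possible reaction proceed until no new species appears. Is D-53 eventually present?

D-53 would need Q-37, M-80, and Q-64 (R2), but Q-37 never forms.

No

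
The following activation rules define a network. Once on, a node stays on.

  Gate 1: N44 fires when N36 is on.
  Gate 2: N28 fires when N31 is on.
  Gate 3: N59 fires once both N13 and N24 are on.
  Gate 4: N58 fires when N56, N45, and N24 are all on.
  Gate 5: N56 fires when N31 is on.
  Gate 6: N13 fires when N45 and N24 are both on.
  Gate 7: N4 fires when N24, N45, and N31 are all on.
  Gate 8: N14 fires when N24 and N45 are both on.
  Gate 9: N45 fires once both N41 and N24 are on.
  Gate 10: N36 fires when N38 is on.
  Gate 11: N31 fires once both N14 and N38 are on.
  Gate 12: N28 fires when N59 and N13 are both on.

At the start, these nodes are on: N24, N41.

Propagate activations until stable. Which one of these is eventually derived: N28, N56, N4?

N28

Gate 9: N41 and N24 on → N45 on.
Gate 6: N45 and N24 on → N13 on.
Gate 3: N13 and N24 on → N59 on.
N59 and N13 are on, so N28 fires (Gate 12).
N56 would need N31 (Gate 5), but N31 never turns on. N4 would need N24, N45, and N31 (Gate 7), but N31 never turns on.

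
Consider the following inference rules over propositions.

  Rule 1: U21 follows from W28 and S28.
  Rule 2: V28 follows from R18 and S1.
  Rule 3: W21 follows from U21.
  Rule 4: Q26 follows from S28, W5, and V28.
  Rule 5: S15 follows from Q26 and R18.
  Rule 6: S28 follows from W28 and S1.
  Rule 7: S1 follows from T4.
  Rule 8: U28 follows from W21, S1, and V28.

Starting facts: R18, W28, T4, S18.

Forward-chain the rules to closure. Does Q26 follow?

No

Q26 would need S28, W5, and V28 (Rule 4), but W5 is never established.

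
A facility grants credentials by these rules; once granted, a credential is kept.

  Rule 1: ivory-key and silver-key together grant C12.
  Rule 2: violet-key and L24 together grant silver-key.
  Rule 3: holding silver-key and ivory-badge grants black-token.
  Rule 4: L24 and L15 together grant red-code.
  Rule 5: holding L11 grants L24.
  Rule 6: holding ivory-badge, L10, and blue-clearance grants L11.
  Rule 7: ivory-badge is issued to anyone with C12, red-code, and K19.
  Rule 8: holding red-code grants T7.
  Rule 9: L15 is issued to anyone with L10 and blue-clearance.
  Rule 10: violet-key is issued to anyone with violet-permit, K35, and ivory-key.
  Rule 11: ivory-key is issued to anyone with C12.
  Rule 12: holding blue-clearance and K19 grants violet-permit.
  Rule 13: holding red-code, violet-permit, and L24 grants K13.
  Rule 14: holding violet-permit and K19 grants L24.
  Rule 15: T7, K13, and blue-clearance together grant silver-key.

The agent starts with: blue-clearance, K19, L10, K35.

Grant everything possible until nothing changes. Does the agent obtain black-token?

black-token would need silver-key and ivory-badge (Rule 3), but ivory-badge is never granted.

No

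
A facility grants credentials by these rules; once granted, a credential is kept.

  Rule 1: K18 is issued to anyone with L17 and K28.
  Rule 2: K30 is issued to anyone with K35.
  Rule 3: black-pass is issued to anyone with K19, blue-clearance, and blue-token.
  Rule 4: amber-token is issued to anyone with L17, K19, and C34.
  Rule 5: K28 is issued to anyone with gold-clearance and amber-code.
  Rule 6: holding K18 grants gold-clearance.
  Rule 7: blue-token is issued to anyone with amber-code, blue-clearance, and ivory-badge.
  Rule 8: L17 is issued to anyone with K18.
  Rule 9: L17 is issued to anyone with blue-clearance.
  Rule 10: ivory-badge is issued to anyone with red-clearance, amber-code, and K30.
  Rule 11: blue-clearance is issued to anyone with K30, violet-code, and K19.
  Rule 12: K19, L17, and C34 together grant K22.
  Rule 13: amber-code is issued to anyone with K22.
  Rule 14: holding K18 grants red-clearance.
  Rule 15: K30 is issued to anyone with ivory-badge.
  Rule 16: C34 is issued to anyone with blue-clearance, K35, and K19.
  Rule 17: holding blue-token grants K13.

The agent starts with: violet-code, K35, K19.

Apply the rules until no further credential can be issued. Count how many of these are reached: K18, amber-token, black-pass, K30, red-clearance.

Holding K35 grants K30 (Rule 2).
Holding K30, violet-code, and K19 grants blue-clearance (Rule 11).
Holding blue-clearance, K35, and K19 grants C34 (Rule 16).
Holding blue-clearance grants L17 (Rule 9).
Holding L17, K19, and C34 grants amber-token (Rule 4).
K18 would need L17 and K28 (Rule 1), but K28 is never granted.
amber-token: reached.
black-pass would need K19, blue-clearance, and blue-token (Rule 3), but blue-token is never granted.
K30: reached.
red-clearance would need K18 (Rule 14), but K18 is never granted.
Reached: amber-token and K30 — 2 of the 5.

2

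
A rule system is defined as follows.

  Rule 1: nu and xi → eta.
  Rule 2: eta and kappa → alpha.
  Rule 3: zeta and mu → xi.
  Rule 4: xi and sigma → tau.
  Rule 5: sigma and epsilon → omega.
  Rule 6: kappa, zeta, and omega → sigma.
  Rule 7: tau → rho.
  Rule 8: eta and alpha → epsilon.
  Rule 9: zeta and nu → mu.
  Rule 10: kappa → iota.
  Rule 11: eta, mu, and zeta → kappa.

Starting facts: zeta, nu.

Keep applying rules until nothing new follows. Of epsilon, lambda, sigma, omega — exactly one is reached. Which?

epsilon

From zeta and nu, Rule 9 gives mu.
zeta and mu hold, so xi follows (Rule 3).
From nu and xi, Rule 1 gives eta.
eta, mu, and zeta hold, so kappa follows (Rule 11).
From eta and kappa, Rule 2 gives alpha.
From eta and alpha, Rule 8 gives epsilon.
sigma would need kappa, zeta, and omega (Rule 6), but omega is never established. omega would need sigma and epsilon (Rule 5), but sigma is never established. No rule produces lambda, and it is not given.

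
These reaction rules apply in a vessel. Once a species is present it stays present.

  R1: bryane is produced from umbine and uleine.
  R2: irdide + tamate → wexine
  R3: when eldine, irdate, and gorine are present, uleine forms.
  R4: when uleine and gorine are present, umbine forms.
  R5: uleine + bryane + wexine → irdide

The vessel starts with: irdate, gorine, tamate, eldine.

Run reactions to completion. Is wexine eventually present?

No

wexine would need irdide and tamate (R2), but irdide never forms.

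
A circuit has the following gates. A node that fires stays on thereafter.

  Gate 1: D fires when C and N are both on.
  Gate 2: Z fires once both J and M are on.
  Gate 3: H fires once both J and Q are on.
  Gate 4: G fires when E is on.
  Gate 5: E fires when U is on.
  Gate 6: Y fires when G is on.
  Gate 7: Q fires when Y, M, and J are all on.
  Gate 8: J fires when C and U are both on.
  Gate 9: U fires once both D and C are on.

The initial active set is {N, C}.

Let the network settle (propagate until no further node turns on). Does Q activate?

No

Q would need Y, M, and J (Gate 7), but M never turns on.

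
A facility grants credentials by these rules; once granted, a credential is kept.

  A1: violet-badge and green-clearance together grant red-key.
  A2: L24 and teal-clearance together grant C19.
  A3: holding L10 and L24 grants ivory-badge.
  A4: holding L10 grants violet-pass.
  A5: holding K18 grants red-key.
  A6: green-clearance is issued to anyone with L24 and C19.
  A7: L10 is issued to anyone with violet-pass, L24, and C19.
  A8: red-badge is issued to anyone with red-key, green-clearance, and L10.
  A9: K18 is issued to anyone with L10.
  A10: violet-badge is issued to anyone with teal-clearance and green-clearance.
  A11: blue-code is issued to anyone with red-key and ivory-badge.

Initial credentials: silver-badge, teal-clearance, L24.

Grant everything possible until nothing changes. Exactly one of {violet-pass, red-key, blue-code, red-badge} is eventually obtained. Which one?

red-key

Holding L24 and teal-clearance grants C19 (A2).
Holding L24 and C19 grants green-clearance (A6).
Holding teal-clearance and green-clearance grants violet-badge (A10).
Holding violet-badge and green-clearance grants red-key (A1).
violet-pass would need L10 (A4), but L10 is never granted. red-badge would need red-key, green-clearance, and L10 (A8), but L10 is never granted. blue-code would need red-key and ivory-badge (A11), but ivory-badge is never granted.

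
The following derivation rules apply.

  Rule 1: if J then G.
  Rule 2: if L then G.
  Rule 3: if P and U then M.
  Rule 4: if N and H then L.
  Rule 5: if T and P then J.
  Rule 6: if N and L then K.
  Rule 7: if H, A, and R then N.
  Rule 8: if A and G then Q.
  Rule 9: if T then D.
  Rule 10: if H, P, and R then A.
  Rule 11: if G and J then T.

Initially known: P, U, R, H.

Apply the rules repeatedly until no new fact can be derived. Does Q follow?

Yes

H, P, and R hold, so A follows (Rule 10).
From H, A, and R, Rule 7 gives N.
N and H hold, so L follows (Rule 4).
L holds, so G follows (Rule 2).
A and G hold, so Q follows (Rule 8).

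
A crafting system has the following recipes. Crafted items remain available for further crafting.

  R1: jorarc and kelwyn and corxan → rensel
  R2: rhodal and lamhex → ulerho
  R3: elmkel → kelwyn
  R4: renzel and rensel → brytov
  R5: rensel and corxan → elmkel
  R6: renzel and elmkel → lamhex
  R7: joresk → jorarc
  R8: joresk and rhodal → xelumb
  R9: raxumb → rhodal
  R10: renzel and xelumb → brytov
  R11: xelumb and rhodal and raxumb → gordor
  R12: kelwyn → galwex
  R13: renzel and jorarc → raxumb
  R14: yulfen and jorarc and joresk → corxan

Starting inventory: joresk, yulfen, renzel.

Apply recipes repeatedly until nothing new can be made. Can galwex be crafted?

No

galwex would need kelwyn (R12), but kelwyn is never obtained.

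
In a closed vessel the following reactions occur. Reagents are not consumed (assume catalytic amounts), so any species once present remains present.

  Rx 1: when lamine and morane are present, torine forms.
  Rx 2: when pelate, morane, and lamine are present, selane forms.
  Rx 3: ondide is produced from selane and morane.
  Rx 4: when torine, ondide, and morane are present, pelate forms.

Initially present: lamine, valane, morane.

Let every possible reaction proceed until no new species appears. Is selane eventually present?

No

selane would need pelate, morane, and lamine (Rx 2), but pelate never forms.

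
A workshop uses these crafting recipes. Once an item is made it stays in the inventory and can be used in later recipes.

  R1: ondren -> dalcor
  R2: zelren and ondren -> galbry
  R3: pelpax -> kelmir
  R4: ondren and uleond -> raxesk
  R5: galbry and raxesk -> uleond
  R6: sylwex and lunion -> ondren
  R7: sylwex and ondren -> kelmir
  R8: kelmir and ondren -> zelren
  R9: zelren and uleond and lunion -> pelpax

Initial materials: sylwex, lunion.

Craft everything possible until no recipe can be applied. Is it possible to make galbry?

Yes

sylwex and lunion -> ondren (R6).
sylwex and ondren -> kelmir (R7).
kelmir and ondren -> zelren (R8).
zelren and ondren -> galbry (R2).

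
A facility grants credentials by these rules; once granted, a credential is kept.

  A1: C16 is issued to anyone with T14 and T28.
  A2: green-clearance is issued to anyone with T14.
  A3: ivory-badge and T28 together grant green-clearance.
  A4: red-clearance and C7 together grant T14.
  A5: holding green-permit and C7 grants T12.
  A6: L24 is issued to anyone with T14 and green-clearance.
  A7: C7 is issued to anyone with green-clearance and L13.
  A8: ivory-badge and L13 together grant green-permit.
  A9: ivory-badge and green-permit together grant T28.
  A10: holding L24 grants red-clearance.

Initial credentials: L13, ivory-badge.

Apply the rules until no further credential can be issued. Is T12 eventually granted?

Yes

Holding ivory-badge and L13 grants green-permit (A8).
Holding ivory-badge and green-permit grants T28 (A9).
Holding ivory-badge and T28 grants green-clearance (A3).
Holding green-clearance and L13 grants C7 (A7).
Holding green-permit and C7 grants T12 (A5).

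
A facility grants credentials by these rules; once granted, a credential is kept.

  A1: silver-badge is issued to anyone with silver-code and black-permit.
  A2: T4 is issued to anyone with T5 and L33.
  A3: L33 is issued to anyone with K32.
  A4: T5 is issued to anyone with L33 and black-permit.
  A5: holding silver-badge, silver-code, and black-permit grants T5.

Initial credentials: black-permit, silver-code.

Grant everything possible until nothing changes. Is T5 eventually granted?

Yes

Holding silver-code and black-permit grants silver-badge (A1).
Holding silver-badge, silver-code, and black-permit grants T5 (A5).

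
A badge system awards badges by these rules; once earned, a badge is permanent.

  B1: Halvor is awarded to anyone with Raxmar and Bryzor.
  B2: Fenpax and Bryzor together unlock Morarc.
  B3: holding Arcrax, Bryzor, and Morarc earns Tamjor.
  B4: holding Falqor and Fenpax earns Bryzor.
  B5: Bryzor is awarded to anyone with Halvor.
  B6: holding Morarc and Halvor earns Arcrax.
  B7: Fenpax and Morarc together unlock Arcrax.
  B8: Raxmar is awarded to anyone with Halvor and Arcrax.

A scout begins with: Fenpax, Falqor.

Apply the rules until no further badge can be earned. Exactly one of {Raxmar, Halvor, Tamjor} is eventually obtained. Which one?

Tamjor

With Falqor and Fenpax, Bryzor is earned (B4).
With Fenpax and Bryzor, Morarc is earned (B2).
With Fenpax and Morarc, Arcrax is earned (B7).
With Arcrax, Bryzor, and Morarc, Tamjor is earned (B3).
Halvor would need Raxmar and Bryzor (B1), but Raxmar is never earned. Raxmar would need Halvor and Arcrax (B8), but Halvor is never earned.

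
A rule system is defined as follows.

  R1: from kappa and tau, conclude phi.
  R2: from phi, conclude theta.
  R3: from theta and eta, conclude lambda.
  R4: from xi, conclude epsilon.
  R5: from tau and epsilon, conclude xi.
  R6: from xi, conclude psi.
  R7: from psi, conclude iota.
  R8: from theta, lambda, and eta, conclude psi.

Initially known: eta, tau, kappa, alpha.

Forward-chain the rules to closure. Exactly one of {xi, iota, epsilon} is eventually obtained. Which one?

kappa and tau hold, so phi follows (R1).
phi holds, so theta follows (R2).
From theta and eta, R3 gives lambda.
From theta, lambda, and eta, R8 gives psi.
psi holds, so iota follows (R7).
xi would need tau and epsilon (R5), but epsilon is never established. epsilon would need xi (R4), but xi is never established.

iota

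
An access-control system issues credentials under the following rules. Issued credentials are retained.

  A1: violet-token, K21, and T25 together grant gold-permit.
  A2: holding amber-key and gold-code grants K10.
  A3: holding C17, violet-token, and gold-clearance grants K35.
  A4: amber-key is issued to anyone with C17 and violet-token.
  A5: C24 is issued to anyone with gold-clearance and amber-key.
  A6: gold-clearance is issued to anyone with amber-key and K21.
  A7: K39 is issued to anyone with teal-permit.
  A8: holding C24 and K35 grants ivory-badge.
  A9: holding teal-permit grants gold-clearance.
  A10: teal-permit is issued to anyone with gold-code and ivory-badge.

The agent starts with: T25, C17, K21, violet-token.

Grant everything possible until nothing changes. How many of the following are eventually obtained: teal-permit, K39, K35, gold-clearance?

Holding C17 and violet-token grants amber-key (A4).
Holding amber-key and K21 grants gold-clearance (A6).
Holding C17, violet-token, and gold-clearance grants K35 (A3).
teal-permit would need gold-code and ivory-badge (A10), but gold-code is never granted.
K39 would need teal-permit (A7), but teal-permit is never granted.
K35: reached.
gold-clearance: reached.
Reached: K35 and gold-clearance — 2 of the 4.

2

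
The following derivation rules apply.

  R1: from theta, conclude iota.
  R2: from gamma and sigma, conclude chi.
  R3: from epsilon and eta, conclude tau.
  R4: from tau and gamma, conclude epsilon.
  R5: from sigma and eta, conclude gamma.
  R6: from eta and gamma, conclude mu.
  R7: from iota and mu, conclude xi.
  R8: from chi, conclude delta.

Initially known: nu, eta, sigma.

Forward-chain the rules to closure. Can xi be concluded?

xi would need iota and mu (R7), but iota is never established.

No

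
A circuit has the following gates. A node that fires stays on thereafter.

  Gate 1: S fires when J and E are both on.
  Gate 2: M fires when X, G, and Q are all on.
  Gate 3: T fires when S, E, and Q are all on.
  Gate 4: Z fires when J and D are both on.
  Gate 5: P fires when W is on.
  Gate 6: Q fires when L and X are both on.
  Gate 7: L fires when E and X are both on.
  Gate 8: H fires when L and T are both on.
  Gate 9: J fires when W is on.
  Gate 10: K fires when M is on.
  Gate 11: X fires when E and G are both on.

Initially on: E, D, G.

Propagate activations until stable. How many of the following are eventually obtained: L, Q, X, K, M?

Gate 11: E and G on → X on.
E and X are on, so L fires (Gate 7).
L and X are on, so Q fires (Gate 6).
Gate 2: X, G, and Q on → M on.
Gate 10: M on → K on.
L: reached.
Q: reached.
X: reached.
K: reached.
M: reached.
All 5 are reached.

5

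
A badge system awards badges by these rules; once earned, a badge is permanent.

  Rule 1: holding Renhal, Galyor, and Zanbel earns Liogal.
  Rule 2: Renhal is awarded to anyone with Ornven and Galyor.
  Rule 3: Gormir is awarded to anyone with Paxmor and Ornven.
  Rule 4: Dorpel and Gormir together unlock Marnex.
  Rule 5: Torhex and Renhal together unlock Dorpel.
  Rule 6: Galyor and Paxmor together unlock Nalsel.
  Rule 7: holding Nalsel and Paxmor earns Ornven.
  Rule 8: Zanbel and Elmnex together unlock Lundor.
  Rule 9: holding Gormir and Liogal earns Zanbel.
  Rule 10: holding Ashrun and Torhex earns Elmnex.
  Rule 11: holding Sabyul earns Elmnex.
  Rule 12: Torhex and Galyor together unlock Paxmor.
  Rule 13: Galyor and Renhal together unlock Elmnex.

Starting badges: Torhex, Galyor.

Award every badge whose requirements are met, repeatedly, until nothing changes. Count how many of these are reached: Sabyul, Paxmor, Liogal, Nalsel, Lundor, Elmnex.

3

With Torhex and Galyor, Paxmor is earned (Rule 12).
With Galyor and Paxmor, Nalsel is earned (Rule 6).
With Nalsel and Paxmor, Ornven is earned (Rule 7).
With Ornven and Galyor, Renhal is earned (Rule 2).
With Galyor and Renhal, Elmnex is earned (Rule 13).
No rule produces Sabyul, and it is not given.
Paxmor: reached.
Liogal would need Renhal, Galyor, and Zanbel (Rule 1), but Zanbel is never earned.
Nalsel: reached.
Lundor would need Zanbel and Elmnex (Rule 8), but Zanbel is never earned.
Elmnex: reached.
Reached: Paxmor, Nalsel, and Elmnex — 3 of the 6.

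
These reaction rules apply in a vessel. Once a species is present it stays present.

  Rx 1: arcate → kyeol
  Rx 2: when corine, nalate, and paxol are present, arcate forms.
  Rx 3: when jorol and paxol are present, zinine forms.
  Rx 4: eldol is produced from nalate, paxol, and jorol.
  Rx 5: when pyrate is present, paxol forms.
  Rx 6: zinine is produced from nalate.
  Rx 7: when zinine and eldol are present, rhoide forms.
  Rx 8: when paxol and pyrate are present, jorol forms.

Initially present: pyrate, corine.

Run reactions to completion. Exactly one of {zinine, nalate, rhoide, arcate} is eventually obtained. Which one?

zinine

pyrate present → paxol forms (Rx 5).
paxol and pyrate present → jorol forms (Rx 8).
jorol and paxol present → zinine forms (Rx 3).
No rule produces nalate, and it is not given. rhoide would need zinine and eldol (Rx 7), but eldol never forms. arcate would need corine, nalate, and paxol (Rx 2), but nalate never forms.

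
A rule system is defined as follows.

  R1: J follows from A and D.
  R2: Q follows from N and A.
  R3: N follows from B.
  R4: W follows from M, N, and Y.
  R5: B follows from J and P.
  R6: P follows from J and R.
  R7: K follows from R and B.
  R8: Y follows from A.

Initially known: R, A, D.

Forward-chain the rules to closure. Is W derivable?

No

W would need M, N, and Y (R4), but M is never established.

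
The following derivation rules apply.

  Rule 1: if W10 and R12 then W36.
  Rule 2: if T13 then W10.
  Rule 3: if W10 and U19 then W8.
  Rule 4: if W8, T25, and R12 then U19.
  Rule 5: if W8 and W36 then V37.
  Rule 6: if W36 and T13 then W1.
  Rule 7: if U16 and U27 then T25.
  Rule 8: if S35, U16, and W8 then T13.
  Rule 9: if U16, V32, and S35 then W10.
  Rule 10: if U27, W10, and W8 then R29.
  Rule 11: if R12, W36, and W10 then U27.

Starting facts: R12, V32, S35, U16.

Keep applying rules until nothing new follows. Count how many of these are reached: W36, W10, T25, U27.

From U16, V32, and S35, Rule 9 gives W10.
W10 and R12 hold, so W36 follows (Rule 1).
From R12, W36, and W10, Rule 11 gives U27.
U16 and U27 hold, so T25 follows (Rule 7).
W36: reached.
W10: reached.
T25: reached.
U27: reached.
All 4 are reached.

4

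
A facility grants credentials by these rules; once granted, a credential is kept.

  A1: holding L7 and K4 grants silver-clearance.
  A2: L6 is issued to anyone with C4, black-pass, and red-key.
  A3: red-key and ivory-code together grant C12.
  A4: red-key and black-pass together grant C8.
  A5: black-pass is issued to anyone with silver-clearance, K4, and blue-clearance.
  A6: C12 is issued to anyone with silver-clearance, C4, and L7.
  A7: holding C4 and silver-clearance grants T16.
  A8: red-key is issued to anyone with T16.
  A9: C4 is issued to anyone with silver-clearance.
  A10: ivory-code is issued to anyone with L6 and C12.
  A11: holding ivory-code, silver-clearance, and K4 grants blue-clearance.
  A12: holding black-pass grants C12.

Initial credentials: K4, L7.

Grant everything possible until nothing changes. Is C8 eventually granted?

C8 would need red-key and black-pass (A4), but black-pass is never granted.

No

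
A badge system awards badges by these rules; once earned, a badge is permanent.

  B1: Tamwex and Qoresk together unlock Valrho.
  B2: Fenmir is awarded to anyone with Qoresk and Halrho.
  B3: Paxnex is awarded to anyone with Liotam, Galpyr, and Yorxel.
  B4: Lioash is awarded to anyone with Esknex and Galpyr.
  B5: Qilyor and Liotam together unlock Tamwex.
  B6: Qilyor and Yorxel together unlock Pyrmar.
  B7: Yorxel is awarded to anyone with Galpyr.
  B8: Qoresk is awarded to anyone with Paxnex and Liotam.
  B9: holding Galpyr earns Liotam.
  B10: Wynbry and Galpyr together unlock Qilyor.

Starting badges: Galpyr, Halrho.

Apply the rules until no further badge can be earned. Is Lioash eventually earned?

Lioash would need Esknex and Galpyr (B4), but Esknex is never earned.

No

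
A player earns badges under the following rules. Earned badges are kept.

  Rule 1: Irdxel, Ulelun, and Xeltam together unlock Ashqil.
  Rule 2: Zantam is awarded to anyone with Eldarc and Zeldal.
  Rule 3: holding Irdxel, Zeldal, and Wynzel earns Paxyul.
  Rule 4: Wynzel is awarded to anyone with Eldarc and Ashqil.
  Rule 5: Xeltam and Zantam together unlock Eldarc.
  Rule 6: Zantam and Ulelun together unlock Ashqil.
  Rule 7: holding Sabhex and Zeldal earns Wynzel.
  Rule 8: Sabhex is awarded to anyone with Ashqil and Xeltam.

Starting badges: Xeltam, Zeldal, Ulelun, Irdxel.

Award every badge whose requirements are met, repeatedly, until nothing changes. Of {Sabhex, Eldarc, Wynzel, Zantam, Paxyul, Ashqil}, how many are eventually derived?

With Irdxel, Ulelun, and Xeltam, Ashqil is earned (Rule 1).
With Ashqil and Xeltam, Sabhex is earned (Rule 8).
With Sabhex and Zeldal, Wynzel is earned (Rule 7).
With Irdxel, Zeldal, and Wynzel, Paxyul is earned (Rule 3).
Sabhex: reached.
Eldarc would need Xeltam and Zantam (Rule 5), but Zantam is never earned.
Wynzel: reached.
Zantam would need Eldarc and Zeldal (Rule 2), but Eldarc is never earned.
Paxyul: reached.
Ashqil: reached.
Reached: Sabhex, Wynzel, Paxyul, and Ashqil — 4 of the 6.

4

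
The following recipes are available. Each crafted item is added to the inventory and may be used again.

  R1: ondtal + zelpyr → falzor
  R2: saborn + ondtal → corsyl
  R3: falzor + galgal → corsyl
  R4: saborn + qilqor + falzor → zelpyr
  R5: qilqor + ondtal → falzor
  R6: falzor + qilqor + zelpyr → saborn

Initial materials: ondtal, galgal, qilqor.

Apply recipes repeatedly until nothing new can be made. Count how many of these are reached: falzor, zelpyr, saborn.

1

qilqor + ondtal → falzor (R5).
falzor: reached.
zelpyr would need saborn, qilqor, and falzor (R4), but saborn is never obtained.
saborn would need falzor, qilqor, and zelpyr (R6), but zelpyr is never obtained.
Reached: falzor — 1 of the 3.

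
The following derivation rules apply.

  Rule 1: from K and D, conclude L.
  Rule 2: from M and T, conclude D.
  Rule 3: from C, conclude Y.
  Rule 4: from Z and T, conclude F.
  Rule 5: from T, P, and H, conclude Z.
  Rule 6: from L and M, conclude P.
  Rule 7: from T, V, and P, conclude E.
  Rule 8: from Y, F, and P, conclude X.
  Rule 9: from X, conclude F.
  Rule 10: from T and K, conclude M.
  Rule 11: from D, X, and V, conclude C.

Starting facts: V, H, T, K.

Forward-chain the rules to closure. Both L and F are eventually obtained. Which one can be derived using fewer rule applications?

L: From T and K, Rule 10 gives M. M and T hold, so D follows (Rule 2). From K and D, Rule 1 gives L. [3 rule applications]
F: From T and K, Rule 10 gives M. From M and T, Rule 2 gives D. K and D hold, so L follows (Rule 1). L and M hold, so P follows (Rule 6). T, P, and H hold, so Z follows (Rule 5). From Z and T, Rule 4 gives F. [6 rule applications]
L needs fewer.

L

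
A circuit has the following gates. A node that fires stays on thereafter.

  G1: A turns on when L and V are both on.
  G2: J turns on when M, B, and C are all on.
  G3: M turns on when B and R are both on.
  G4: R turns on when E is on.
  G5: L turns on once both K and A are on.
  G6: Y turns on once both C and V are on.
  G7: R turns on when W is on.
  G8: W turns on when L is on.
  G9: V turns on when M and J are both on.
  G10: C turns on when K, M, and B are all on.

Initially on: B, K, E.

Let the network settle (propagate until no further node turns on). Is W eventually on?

W would need L (G8), but L never turns on.

No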